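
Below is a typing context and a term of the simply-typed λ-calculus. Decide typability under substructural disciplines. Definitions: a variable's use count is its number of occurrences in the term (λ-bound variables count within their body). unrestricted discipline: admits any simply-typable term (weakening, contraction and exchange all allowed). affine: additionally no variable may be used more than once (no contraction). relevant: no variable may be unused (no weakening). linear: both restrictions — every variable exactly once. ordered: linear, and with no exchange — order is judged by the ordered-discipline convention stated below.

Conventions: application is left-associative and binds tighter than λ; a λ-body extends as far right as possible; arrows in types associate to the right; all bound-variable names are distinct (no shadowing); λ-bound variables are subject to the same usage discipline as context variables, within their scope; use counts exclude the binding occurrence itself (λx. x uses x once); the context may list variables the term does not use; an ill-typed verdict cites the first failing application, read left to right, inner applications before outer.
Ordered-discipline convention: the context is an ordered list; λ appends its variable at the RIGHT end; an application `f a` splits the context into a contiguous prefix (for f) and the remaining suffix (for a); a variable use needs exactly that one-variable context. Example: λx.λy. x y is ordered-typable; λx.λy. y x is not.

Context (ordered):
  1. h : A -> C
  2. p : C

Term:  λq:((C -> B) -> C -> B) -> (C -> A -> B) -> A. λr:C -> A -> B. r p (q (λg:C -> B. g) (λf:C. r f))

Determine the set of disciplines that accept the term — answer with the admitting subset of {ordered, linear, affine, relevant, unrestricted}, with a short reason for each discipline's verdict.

admitted in: unrestricted
variable uses: h: 0×; p: 1×; q (bound): 1×; r (bound): 2×; g (bound): 1×; f (bound): 1×
uses in reading order: r, p, q, g, r, f
typing: ✓ — (((C -> B) -> C -> B) -> (C -> A -> B) -> A) -> (C -> A -> B) -> B
ordered: ✗, repeated use of r ×2; needs weakening: h unused
linear: ✗, repeated use of r ×2; needs weakening: h unused
affine: ✗, repeated use of r ×2
relevant: ✗, needs weakening: h unused
unrestricted: ✓, type-checks ((((C -> B) -> C -> B) -> (C -> A -> B) -> A) -> (C -> A -> B) -> B) and nothing is barred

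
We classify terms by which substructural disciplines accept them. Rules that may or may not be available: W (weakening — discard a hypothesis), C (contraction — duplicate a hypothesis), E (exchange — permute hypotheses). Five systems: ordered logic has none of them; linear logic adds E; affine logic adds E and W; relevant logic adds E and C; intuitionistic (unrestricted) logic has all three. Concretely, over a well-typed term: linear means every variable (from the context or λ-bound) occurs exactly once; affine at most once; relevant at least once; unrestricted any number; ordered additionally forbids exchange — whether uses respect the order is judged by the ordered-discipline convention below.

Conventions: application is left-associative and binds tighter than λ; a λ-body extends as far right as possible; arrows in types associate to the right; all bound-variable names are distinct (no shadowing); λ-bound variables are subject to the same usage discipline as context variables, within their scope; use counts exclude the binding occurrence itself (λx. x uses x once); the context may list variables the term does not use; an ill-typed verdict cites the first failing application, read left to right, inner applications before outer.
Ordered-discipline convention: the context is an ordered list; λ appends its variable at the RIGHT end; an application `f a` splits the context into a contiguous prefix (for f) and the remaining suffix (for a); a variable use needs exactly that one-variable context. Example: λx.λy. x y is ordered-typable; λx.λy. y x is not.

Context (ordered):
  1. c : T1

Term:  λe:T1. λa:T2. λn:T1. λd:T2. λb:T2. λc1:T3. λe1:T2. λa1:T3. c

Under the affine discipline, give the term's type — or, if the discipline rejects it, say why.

term : T1 -> T2 -> T1 -> T2 -> T2 -> T3 -> T2 -> T3 -> T1
use counts: c=1, e (bound)=0, a (bound)=0, n (bound)=0, d (bound)=0, b (bound)=0, c1 (bound)=0, e1 (bound)=0, a1 (bound)=0
uses in reading order: c
typing: ✓ — T1 -> T2 -> T1 -> T2 -> T2 -> T3 -> T2 -> T3 -> T1
per-discipline verdicts: ordered ✗, linear ✗, affine ✓, relevant ✗, unrestricted ✓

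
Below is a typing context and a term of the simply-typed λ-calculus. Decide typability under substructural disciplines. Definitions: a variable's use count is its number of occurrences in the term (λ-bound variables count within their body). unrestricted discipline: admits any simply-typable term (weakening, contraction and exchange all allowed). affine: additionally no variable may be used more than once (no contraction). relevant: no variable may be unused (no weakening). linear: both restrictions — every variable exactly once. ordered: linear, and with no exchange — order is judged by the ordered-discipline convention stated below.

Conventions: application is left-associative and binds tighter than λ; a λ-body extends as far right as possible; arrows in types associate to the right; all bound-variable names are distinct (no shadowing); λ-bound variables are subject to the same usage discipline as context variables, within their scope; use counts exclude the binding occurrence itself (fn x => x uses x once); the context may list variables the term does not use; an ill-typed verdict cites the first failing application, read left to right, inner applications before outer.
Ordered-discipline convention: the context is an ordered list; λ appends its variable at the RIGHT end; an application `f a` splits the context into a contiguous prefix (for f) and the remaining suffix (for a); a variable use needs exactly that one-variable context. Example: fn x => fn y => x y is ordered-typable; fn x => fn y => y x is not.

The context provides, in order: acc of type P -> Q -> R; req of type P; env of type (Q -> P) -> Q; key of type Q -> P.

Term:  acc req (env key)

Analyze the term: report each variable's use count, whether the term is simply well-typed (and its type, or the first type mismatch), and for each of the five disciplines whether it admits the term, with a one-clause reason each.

variable uses: acc: 1×, req: 1×, env: 1×, key: 1×
use order (left to right): acc, req, env, key
typing: well-typed at R
ordered: ✓, acc, req, env, key once each; derivable with no W/C/E
linear: ✓, each of acc, req, env, key used exactly once
affine: ✓, acc, req, env, key: no repeats, contraction unneeded
relevant: ✓, acc, req, env, key: all used, weakening unneeded
unrestricted: ✓, simply typable at R; W, C, E all held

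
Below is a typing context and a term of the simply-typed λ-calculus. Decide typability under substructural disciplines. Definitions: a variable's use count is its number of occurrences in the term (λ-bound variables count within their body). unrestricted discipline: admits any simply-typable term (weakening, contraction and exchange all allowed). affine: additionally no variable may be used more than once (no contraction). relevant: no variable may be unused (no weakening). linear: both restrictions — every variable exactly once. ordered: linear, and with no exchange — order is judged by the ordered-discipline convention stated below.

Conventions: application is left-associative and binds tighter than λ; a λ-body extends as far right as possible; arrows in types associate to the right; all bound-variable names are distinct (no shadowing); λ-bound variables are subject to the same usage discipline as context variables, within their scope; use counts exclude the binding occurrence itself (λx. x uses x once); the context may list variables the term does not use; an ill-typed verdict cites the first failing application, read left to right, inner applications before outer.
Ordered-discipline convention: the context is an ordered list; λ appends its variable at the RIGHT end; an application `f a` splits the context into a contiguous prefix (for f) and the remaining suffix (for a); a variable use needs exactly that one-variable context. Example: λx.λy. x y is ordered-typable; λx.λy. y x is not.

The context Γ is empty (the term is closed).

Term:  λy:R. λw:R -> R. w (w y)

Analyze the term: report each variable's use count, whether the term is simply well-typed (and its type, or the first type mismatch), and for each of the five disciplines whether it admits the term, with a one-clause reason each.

counts: y [bound]=1, w [bound]=2
order of uses: w, w, y
typing: ✓ — R -> (R -> R) -> R
ordered ✗ (needs contraction — w ×2)
linear ✗ (needs contraction — w ×2)
affine ✗ (needs contraction — w ×2)
relevant ✓ (at least one use each (y, w))
unrestricted ✓ (type-checks (R -> (R -> R) -> R) and nothing is barred)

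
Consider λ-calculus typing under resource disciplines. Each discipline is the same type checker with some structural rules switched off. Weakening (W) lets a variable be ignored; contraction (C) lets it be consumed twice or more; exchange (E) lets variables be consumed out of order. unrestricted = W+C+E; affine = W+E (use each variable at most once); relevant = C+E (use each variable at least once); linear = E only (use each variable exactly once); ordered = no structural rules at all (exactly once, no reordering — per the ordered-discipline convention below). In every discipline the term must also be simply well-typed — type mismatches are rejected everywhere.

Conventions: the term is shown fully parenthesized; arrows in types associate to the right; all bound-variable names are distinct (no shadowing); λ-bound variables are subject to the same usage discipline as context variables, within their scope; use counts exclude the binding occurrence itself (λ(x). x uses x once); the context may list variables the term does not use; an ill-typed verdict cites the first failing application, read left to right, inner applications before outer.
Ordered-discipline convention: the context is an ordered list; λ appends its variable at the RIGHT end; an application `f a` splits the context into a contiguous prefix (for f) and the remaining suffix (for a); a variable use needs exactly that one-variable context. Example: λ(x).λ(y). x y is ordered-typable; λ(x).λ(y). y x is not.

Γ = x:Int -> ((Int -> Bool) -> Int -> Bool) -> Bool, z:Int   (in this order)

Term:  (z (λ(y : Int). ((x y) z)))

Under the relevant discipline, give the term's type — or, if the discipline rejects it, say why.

not well-typed under relevant — not simply typable
use counts: x ×1; z ×2; y [bound] ×1
uses in reading order: z, x, y, z
typing: ill-typed: a function awaiting (Int -> Bool) -> Int -> Bool gets Int
per-discipline verdicts: ordered ✗ · linear ✗ · affine ✗ · relevant ✗ · unrestricted ✗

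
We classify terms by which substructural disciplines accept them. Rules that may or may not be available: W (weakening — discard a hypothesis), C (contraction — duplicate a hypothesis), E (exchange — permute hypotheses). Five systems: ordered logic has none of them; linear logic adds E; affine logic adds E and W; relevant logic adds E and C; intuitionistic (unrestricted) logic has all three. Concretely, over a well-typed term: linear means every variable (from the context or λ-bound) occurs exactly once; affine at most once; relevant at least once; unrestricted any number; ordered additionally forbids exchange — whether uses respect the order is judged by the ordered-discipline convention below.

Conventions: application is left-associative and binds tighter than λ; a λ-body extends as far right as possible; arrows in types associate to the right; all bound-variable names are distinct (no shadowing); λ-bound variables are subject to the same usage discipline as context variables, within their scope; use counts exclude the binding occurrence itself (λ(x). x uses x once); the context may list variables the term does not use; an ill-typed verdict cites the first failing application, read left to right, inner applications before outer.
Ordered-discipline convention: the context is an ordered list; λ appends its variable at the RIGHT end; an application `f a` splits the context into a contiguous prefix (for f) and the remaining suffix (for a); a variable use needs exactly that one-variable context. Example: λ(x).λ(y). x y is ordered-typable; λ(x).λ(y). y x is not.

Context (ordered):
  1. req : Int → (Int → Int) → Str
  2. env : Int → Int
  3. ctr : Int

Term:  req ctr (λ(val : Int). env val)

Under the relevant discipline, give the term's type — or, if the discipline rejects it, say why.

term : Str
counts: req=1; env=1; ctr=1; val (bound)=1
left-to-right use order: req, ctr, env, val
typing: well-typed at Str
per-discipline verdicts: ordered ✗ · linear ✓ · affine ✓ · relevant ✓ · unrestricted ✓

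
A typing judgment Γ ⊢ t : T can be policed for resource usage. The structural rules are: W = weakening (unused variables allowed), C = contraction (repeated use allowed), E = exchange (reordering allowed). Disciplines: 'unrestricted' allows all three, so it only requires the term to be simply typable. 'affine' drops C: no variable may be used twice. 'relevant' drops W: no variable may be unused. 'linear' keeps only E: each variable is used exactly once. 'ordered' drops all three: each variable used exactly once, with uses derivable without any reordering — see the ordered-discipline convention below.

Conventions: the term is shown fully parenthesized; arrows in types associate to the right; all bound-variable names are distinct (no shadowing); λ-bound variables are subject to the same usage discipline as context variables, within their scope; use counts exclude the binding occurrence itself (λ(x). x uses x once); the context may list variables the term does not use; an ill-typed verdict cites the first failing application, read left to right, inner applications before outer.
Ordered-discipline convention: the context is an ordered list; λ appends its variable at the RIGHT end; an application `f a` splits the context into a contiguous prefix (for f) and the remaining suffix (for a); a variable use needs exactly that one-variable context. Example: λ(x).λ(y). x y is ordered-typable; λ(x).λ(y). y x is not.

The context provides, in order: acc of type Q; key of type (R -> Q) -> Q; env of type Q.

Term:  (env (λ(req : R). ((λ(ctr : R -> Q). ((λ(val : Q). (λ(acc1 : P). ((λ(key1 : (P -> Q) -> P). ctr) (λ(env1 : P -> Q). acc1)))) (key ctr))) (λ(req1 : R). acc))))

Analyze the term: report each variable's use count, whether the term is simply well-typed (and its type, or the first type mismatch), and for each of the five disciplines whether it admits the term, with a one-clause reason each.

counts: acc ×1; key ×1; env ×1; req (bound) ×0; ctr (bound) ×2; val (bound) ×0; acc1 (bound) ×1; key1 (bound) ×0; env1 (bound) ×0; req1 (bound) ×0
order of uses: env, ctr, acc1, key, ctr, acc
typing: ill-typed: non-function type Q applied to an argument
ordered: ✗ — fails simple typing
linear: ✗ — a type mismatch blocks all five
affine: ✗ — the type mismatch rejects it
relevant: ✗ — not simply typable
unrestricted: ✗ — fails simple typing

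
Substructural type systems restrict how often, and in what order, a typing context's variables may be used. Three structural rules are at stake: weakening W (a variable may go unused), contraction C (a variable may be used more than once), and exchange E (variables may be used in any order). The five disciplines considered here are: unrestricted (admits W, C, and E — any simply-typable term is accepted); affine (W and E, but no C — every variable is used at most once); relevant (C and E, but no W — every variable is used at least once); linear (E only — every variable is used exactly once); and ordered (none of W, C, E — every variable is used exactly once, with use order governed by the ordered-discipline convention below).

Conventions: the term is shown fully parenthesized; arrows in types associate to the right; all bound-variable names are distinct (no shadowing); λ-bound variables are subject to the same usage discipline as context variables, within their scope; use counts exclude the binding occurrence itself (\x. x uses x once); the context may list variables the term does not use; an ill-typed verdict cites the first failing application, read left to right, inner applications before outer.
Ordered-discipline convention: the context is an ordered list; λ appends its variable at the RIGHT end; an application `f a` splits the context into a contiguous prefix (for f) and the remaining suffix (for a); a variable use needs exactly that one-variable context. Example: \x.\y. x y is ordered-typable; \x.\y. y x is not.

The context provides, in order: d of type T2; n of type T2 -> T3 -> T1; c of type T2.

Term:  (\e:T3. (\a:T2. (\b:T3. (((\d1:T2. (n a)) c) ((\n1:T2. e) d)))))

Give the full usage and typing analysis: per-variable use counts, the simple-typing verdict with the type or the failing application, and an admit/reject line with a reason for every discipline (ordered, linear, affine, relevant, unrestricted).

usage: d: 1×, n: 1×, c: 1×, e [bound]: 1×, a [bound]: 1×, b [bound]: 0×, d1 [bound]: 0×, n1 [bound]: 0×
uses in reading order: n, a, c, e, d
typing: well-typed at T3 -> T2 -> T3 -> T1
ordered: ✗ — b, d1, n1 never used (weakening)
linear: ✗ — b, d1, n1 never used (weakening)
affine: ✓ — none of d, n, c, e, a, b, d1, n1 used more than once
relevant: ✗ — b, d1, n1 never used (weakening)
unrestricted: ✓ — simply typable at T3 -> T2 -> T3 -> T1; W, C, E all held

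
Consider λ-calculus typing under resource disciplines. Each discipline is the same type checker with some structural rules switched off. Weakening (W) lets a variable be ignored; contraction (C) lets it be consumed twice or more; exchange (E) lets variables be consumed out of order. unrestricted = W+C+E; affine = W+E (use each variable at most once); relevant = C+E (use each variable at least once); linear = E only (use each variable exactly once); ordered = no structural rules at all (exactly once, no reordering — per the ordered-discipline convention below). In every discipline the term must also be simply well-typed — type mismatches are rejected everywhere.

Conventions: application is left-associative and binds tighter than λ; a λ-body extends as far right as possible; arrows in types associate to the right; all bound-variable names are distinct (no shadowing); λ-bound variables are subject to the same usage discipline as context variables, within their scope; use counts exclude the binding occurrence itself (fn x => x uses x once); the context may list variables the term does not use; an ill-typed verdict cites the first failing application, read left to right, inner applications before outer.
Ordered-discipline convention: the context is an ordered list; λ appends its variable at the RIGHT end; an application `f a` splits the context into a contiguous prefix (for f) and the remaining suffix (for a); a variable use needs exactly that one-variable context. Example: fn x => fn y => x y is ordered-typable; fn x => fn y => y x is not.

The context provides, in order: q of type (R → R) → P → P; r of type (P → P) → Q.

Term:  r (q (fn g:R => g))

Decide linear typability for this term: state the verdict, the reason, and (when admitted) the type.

yes — exactly-once usage across q, r, g; term : Q
use counts: q: 1×, r: 1×, g [bound]: 1×
order of uses: r, q, g
typing: ✓ — Q
per-discipline verdicts: ordered ✗ · linear ✓ · affine ✓ · relevant ✓ · unrestricted ✓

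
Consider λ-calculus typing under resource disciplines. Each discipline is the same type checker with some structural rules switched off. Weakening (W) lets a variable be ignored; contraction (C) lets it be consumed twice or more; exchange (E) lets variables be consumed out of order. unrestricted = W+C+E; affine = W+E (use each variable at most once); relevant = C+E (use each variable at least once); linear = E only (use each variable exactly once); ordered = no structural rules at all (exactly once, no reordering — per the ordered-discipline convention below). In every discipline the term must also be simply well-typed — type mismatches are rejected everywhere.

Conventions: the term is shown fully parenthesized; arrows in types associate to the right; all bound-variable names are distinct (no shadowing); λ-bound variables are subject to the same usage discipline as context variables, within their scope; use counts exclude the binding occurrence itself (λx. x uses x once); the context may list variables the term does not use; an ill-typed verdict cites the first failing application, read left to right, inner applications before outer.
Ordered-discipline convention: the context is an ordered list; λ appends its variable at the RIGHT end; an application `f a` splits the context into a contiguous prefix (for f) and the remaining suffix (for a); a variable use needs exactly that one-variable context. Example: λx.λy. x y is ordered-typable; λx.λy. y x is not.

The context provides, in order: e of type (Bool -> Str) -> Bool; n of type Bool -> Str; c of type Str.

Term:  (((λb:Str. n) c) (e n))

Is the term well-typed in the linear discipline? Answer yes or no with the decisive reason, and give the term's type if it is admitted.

no — repeated use of n ×2; unused: b — weakening required
counts: e ×1, n ×2, c ×1, b (λ-bound) ×0
left-to-right use order: n, c, e, n
typing: well-typed — term : Str
summary: ordered ✗ | linear ✗ | affine ✗ | relevant ✗ | unrestricted ✓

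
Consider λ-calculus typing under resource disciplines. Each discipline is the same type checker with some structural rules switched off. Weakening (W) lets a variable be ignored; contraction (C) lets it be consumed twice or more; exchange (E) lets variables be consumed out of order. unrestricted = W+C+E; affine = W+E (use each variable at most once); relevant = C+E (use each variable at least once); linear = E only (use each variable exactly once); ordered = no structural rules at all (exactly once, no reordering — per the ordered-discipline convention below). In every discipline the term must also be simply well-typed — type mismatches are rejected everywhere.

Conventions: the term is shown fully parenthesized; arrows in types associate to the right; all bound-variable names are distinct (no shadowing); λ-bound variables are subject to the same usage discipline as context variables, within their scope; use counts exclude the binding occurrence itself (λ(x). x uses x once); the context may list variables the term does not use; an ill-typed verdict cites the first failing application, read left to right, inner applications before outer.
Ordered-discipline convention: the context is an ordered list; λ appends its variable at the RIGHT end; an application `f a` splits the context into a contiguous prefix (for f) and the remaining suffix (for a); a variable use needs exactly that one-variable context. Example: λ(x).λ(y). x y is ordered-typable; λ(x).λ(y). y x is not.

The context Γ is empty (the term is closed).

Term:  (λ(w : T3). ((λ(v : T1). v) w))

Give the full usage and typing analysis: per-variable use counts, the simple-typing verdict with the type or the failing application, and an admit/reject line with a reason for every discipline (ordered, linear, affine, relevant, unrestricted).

variable uses: w (λ-bound): 1×; v (λ-bound): 1×
uses in reading order: v, w
typing: ill-typed: an application expects T1 but receives T3
ordered ✗ (not simply typable)
linear ✗ (fails simple typing)
affine ✗ (a type mismatch blocks all five)
relevant ✗ (the type mismatch rejects it)
unrestricted ✗ (not simply typable)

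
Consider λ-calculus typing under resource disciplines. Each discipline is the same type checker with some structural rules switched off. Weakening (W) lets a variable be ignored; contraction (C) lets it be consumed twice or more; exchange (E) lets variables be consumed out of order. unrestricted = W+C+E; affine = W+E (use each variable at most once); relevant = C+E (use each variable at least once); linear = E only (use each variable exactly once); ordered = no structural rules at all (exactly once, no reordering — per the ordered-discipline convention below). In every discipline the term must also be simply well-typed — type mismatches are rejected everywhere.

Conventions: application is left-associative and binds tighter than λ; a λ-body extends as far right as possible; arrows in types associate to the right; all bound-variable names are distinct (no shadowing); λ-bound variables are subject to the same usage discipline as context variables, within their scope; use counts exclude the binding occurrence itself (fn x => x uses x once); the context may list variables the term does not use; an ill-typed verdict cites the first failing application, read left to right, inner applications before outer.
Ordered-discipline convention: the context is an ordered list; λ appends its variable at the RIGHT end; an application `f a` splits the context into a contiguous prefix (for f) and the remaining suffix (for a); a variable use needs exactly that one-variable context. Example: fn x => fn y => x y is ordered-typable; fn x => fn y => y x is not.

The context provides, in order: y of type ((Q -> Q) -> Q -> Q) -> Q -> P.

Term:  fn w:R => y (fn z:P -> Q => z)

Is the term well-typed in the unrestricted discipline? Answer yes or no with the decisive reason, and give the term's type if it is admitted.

no — not simply typable
counts: y: 1×; w (bound): 0×; z (bound): 1×
use order (left to right): y, z
typing: ill-typed: a function awaiting (Q -> Q) -> Q -> Q gets (P -> Q) -> P -> Q
summary: ordered ✗; linear ✗; affine ✗; relevant ✗; unrestricted ✗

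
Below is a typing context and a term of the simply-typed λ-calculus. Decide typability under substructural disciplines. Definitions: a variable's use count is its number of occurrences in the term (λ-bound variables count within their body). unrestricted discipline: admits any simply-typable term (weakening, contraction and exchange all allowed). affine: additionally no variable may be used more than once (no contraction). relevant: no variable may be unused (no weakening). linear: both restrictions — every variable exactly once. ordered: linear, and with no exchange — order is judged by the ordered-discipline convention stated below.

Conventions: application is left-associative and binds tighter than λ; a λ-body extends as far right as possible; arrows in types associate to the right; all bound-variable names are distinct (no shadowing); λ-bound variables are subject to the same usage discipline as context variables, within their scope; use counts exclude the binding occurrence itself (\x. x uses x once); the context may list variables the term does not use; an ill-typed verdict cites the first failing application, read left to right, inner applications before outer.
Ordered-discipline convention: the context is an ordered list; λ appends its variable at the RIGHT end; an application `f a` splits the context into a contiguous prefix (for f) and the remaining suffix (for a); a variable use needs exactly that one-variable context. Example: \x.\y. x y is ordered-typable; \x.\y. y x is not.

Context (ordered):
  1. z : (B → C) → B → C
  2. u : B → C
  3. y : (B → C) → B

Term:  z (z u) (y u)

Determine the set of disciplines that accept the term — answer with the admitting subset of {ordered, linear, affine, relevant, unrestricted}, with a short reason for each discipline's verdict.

admitted by: relevant, unrestricted
usage: z=2, u=2, y=1
use order (left to right): z, z, u, y, u
typing: well-typed at C
ordered: ✗ — uses contraction: z ×2, u ×2
linear: ✗ — uses contraction: z ×2, u ×2
affine: ✗ — uses contraction: z ×2, u ×2
relevant: ✓ — z, u, y: all used, weakening unneeded
unrestricted: ✓ — type-checks (C) and nothing is barred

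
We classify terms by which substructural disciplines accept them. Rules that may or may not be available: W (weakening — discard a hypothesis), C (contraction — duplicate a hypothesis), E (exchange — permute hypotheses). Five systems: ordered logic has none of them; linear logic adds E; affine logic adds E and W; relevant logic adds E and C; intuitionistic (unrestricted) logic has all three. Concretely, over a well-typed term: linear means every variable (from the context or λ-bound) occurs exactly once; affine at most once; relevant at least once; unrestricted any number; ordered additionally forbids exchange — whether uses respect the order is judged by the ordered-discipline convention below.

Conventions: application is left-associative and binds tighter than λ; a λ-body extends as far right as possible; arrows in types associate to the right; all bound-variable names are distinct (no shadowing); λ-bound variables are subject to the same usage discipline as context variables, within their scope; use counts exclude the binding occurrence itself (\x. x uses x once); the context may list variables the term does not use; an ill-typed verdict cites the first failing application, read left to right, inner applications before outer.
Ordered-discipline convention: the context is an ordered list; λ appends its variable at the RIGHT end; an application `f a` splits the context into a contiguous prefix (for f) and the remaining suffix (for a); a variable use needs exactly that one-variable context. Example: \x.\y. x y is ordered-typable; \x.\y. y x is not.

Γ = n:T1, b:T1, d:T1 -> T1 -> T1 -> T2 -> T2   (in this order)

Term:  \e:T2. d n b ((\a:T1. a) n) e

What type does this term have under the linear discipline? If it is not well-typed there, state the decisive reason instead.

not well-typed under linear — n ×2 used more than once (contraction)
usage: n: 2, b: 1, d: 1, e (λ-bound): 1, a (λ-bound): 1
use order (left to right): d, n, b, a, n, e
typing: well-typed at T2 -> T2
per-discipline verdicts: ordered ✗; linear ✗; affine ✗; relevant ✓; unrestricted ✓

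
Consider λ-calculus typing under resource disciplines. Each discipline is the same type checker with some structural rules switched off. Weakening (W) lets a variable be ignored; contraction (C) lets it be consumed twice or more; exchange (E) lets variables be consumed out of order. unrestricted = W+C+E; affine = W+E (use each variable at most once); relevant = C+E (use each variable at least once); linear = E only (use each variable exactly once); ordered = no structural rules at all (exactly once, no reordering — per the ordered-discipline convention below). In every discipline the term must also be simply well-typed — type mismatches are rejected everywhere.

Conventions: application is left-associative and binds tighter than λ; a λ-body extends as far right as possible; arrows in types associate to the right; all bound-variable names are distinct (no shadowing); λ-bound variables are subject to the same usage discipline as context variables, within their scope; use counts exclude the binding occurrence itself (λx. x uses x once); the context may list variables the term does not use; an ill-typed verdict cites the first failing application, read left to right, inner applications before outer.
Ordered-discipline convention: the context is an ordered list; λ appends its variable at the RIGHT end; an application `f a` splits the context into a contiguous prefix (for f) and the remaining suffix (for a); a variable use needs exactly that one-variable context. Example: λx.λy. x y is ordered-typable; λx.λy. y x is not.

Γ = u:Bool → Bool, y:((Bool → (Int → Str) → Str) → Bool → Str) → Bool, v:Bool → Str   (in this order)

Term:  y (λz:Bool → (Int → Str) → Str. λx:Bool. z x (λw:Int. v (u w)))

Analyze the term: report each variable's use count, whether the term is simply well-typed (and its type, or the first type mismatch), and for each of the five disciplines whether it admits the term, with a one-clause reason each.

variable uses: u ×1, y ×1, v ×1, z (λ-bound) ×1, x (λ-bound) ×1, w (λ-bound) ×1
left-to-right use order: y, z, x, v, u, w
typing: ill-typed: an application expects Bool but receives Int
ordered: ✗ — a type mismatch blocks all five
linear: ✗ — the type mismatch rejects it
affine: ✗ — not simply typable
relevant: ✗ — fails simple typing
unrestricted: ✗ — a type mismatch blocks all five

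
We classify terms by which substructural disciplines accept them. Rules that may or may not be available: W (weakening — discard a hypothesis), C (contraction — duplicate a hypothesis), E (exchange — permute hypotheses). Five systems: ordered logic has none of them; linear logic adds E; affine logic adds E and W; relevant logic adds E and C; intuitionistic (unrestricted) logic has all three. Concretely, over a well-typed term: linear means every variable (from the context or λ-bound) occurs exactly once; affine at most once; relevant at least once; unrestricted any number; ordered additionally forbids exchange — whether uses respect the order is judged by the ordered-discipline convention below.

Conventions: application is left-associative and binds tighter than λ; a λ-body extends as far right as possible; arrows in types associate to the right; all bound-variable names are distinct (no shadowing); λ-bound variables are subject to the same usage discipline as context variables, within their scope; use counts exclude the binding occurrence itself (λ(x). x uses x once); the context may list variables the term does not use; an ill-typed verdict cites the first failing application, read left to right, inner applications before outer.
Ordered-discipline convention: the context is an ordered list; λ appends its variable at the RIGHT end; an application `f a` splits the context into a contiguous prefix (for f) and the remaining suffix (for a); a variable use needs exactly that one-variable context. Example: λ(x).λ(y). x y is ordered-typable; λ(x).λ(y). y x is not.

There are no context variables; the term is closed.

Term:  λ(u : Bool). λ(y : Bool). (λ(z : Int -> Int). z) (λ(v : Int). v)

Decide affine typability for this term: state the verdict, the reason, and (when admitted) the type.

yes — u, y, z, v: no repeats, contraction unneeded; term : Bool -> Bool -> Int -> Int
variable uses: u [bound]: 0×; y [bound]: 0×; z [bound]: 1×; v [bound]: 1×
order of uses: z, v
typing: the term checks, with type Bool -> Bool -> Int -> Int
across the five disciplines: ordered ✗ | linear ✗ | affine ✓ | relevant ✗ | unrestricted ✓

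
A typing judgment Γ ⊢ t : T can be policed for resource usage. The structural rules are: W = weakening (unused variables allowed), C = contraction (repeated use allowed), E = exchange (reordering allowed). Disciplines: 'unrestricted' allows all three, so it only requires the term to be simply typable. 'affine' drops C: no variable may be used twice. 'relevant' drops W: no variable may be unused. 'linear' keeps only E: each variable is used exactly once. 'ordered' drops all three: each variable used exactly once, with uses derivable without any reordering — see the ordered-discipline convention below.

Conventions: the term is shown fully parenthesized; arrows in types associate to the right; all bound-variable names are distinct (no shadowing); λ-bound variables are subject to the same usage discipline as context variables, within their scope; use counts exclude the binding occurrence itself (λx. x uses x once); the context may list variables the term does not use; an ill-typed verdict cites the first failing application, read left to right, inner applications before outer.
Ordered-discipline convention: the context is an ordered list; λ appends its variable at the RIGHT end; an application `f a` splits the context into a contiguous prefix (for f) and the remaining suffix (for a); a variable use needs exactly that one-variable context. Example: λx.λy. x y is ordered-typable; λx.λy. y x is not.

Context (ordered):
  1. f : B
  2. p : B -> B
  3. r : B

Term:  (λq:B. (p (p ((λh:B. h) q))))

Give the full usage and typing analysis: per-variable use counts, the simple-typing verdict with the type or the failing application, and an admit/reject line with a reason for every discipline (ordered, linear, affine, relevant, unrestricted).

use counts: f=0; p=2; r=0; q [bound]=1; h [bound]=1
left-to-right use order: p, p, h, q
typing: well-typed — term : B -> B
ordered: ✗, repeated use of p ×2; needs weakening: f, r unused
linear: ✗, repeated use of p ×2; needs weakening: f, r unused
affine: ✗, repeated use of p ×2
relevant: ✗, needs weakening: f, r unused
unrestricted: ✓, typability at B -> B is all that's needed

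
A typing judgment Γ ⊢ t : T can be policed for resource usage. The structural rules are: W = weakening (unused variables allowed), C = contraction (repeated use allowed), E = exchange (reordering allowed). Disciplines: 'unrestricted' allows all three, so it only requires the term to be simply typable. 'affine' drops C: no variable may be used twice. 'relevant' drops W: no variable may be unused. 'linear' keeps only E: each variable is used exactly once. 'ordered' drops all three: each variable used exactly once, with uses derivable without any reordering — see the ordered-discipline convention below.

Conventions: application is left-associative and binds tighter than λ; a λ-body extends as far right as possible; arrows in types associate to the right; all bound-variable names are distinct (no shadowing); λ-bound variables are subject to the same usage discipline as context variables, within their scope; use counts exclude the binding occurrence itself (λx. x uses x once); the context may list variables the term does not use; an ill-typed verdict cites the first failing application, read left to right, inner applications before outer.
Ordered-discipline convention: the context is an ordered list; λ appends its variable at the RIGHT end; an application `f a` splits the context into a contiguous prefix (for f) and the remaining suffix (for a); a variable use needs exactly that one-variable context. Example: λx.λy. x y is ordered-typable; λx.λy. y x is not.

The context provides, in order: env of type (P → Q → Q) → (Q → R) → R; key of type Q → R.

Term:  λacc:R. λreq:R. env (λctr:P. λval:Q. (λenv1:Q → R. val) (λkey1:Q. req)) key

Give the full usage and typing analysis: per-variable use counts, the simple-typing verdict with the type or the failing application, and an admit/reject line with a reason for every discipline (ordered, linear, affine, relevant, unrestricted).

variable uses: env: 1, key: 1, acc (bound): 0, req (bound): 1, ctr (bound): 0, val (bound): 1, env1 (bound): 0, key1 (bound): 0
use order (left to right): env, val, req, key
typing: the term checks, with type R → R → R
ordered ✗ (acc, ctr, env1, key1 never used (weakening))
linear ✗ (acc, ctr, env1, key1 never used (weakening))
affine ✓ (at most one use each (env, key, acc, req, ctr, val, env1, key1))
relevant ✗ (acc, ctr, env1, key1 never used (weakening))
unrestricted ✓ (well-typed at R → R → R; no restrictions here)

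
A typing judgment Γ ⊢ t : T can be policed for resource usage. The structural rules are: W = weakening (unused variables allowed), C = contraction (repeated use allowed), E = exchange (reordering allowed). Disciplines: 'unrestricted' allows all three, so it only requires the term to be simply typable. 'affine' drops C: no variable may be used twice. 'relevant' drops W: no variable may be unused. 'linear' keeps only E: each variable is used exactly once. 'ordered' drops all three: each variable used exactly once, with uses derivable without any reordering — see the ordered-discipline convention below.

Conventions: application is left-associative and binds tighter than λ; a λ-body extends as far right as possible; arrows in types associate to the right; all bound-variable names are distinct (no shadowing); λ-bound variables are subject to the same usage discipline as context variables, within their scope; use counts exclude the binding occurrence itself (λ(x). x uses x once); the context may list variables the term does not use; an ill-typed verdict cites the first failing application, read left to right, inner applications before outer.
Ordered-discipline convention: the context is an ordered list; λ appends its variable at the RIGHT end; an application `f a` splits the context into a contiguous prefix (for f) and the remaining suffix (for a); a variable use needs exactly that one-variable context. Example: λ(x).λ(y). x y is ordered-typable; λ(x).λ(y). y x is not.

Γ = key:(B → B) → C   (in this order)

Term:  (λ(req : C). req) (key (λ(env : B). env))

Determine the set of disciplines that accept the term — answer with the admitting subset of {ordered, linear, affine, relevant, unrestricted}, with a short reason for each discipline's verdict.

admitting disciplines: ordered, linear, affine, relevant, unrestricted
variable uses: key ×1; req (λ-bound) ×1; env (λ-bound) ×1
order of uses: req, key, env
typing: ✓ — C
ordered: ✓, one use each (key, req, env); ordered split holds
linear: ✓, key, req, env: one use apiece
affine: ✓, no duplicate uses among key, req, env
relevant: ✓, at least one use each (key, req, env)
unrestricted: ✓, well-typed at C; no restrictions here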